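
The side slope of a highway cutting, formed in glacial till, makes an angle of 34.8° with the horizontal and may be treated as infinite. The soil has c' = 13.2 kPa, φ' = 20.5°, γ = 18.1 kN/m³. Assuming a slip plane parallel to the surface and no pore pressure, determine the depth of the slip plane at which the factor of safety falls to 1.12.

Setting FS = 1.12 in FS = [c' + γz cos²β tanφ'] / [γz sinβ cosβ] and solving for z:
z = c' / [γ cosβ (FS·sinβ − cosβ·tanφ')]
  = 13.2 / [18.1·cos34.8°·(1.12·sin34.8° − cos34.8°·tan20.5°)]
  = 13.2 / [18.1·0.8211·(1.12·0.5707 − 0.8211·0.3739)]
  = 13.2 / 4.9372 = 2.674 m

z = 2.67 m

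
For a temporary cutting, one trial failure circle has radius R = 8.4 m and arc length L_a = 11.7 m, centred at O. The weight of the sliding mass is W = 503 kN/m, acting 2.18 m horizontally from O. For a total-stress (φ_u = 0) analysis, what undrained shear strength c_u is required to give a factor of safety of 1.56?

FS = c_u·L_a·R / (W·d), so c_u = FS·W·d / (L_a·R).
c_u = 1.56·503·2.18 / (11.70·8.4) = 1710.6 / 98.28 = 17.41 kPa

c_u = 17.4 kPa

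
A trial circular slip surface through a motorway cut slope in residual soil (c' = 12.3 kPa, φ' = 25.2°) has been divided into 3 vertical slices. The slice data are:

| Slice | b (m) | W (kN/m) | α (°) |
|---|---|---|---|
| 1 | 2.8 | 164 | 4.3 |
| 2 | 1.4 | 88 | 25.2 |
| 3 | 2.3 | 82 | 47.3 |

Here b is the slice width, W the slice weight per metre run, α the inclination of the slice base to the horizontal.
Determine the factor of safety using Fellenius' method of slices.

FS = 2.14

Ordinary method of slices: FS = Σ[c'·Δl_i + (W_i cosα_i)·tanφ'] / Σ W_i sinα_i, with Δl_i = b_i / cosα_i.
Slice 1: Δl = 2.8/cos4.3° = 2.808 m; N'_1 = 164·cos4.3° = 163.5; c'Δl = 34.54; W sinα = 12.3
Slice 2: Δl = 1.4/cos25.2° = 1.547 m; N'_2 = 88·cos25.2° = 79.6; c'Δl = 19.03; W sinα = 37.5
Slice 3: Δl = 2.3/cos47.3° = 3.392 m; N'_3 = 82·cos47.3° = 55.6; c'Δl = 41.72; W sinα = 60.3
Σc'Δl = 95.3 kN/m; ΣN' = 298.8 kN/m; ΣW sinα = 110.0 kN/m
Resisting = 95.3 + 298.8·tan25.2° = 95.3 + 140.6 = 235.9 kN/m
FS = 235.9 / 110.0 = 2.144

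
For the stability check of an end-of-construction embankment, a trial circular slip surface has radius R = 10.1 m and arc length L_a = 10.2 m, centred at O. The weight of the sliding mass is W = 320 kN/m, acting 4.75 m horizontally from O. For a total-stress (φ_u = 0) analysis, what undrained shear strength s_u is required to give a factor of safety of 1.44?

s_u = 21.2 kPa

FS = s_u·L_a·R / (W·d), so s_u = FS·W·d / (L_a·R).
s_u = 1.44·320·4.75 / (10.20·10.1) = 2188.8 / 103.02 = 21.25 kPa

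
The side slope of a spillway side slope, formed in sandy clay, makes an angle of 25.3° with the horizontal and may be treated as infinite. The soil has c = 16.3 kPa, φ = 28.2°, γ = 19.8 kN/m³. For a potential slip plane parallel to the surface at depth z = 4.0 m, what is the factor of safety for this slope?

For an infinite slope with a slip plane parallel to the surface (no pore pressure): FS = [c + γz cos²β tanφ] / [γz sinβ cosβ].
γz = 19.8·4.0 = 79.20 kN/m²
Numerator = 16.3 + 79.20·cos²25.3°·tan28.2° = 16.3 + 79.20·0.8174·0.5362 = 51.011 kPa
Denominator = 79.20·sin25.3°·cos25.3° = 79.20·0.4274·0.9041 = 30.600 kPa
FS = 51.011 / 30.600 = 1.667

FS = 1.67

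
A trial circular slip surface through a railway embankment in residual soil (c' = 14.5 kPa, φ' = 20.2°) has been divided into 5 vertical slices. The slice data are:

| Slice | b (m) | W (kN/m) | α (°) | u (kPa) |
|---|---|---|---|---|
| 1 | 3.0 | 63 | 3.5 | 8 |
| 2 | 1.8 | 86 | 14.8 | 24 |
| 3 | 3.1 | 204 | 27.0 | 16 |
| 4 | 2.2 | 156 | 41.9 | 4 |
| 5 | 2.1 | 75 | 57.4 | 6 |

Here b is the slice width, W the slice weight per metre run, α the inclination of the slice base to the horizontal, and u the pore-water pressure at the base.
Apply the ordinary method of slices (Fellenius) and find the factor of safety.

FS = 1.19

Ordinary method of slices: FS = Σ[c'·Δl_i + (W_i cosα_i − u_i·Δl_i)·tanφ'] / Σ W_i sinα_i, with Δl_i = b_i / cosα_i.
Slice 1: Δl = 3.0/cos3.5° = 3.006 m; N'_1 = 63·cos3.5° − 8·3.006 = 38.8; c'Δl = 43.58; W sinα = 3.8
Slice 2: Δl = 1.8/cos14.8° = 1.862 m; N'_2 = 86·cos14.8° − 24·1.862 = 38.5; c'Δl = 27.00; W sinα = 22.0
Slice 3: Δl = 3.1/cos27.0° = 3.479 m; N'_3 = 204·cos27.0° − 16·3.479 = 126.1; c'Δl = 50.45; W sinα = 92.6
Slice 4: Δl = 2.2/cos41.9° = 2.956 m; N'_4 = 156·cos41.9° − 4·2.956 = 104.3; c'Δl = 42.86; W sinα = 104.2
Slice 5: Δl = 2.1/cos57.4° = 3.898 m; N'_5 = 75·cos57.4° − 6·3.898 = 17.0; c'Δl = 56.52; W sinα = 63.2
Σc'Δl = 220.4 kN/m; ΣN' = 324.7 kN/m; ΣW sinα = 285.8 kN/m
Resisting = 220.4 + 324.7·tan20.2° = 220.4 + 119.5 = 339.9 kN/m
FS = 339.9 / 285.8 = 1.189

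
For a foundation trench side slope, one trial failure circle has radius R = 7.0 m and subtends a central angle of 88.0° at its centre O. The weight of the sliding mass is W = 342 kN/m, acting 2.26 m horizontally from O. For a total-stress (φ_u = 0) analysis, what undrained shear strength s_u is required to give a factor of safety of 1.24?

FS = s_u·L_a·R / (W·d), so s_u = FS·W·d / (L_a·R).
Arc length L_a = R·θ = 7.0·(88.0°·π/180) = 7.0·1.5359 = 10.75 m
s_u = 1.24·342·2.26 / (10.75·7.0) = 958.4 / 75.26 = 12.74 kPa

s_u = 12.7 kPa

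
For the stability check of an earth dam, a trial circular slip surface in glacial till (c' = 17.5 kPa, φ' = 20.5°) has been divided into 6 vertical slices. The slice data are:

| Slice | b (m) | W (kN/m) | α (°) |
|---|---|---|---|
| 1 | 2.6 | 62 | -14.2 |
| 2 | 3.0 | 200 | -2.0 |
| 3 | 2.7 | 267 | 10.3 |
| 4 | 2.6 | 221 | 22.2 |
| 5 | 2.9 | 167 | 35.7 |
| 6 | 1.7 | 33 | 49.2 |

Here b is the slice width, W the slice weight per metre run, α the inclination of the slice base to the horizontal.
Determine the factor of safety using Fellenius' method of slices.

FS = 2.74

Ordinary method of slices: FS = Σ[c'·Δl_i + (W_i cosα_i)·tanφ'] / Σ W_i sinα_i, with Δl_i = b_i / cosα_i.
Slice 1: Δl = 2.6/cos(-14.2°) = 2.682 m; N'_1 = 62·cos(-14.2°) = 60.1; c'Δl = 46.93; W sinα = -15.2
Slice 2: Δl = 3.0/cos(-2.0°) = 3.002 m; N'_2 = 200·cos(-2.0°) = 199.9; c'Δl = 52.53; W sinα = -7.0
Slice 3: Δl = 2.7/cos10.3° = 2.744 m; N'_3 = 267·cos10.3° = 262.7; c'Δl = 48.02; W sinα = 47.7
Slice 4: Δl = 2.6/cos22.2° = 2.808 m; N'_4 = 221·cos22.2° = 204.6; c'Δl = 49.14; W sinα = 83.5
Slice 5: Δl = 2.9/cos35.7° = 3.571 m; N'_5 = 167·cos35.7° = 135.6; c'Δl = 62.49; W sinα = 97.5
Slice 6: Δl = 1.7/cos49.2° = 2.602 m; N'_6 = 33·cos49.2° = 21.6; c'Δl = 45.53; W sinα = 25.0
Σc'Δl = 304.7 kN/m; ΣN' = 884.5 kN/m; ΣW sinα = 231.5 kN/m
Resisting = 304.7 + 884.5·tan20.5° = 304.7 + 330.7 = 635.3 kN/m
FS = 635.3 / 231.5 = 2.745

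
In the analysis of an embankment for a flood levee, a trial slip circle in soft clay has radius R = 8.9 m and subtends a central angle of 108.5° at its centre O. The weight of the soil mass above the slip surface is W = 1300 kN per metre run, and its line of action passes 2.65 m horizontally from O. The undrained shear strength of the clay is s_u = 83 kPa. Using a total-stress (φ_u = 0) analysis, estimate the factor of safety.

FS = 3.61

Taking moments about the centre O, the resisting moment is provided by the undrained shear strength acting along the arc:
Arc length L_a = R·θ = 8.9·(108.5°·π/180) = 8.9·1.8937 = 16.85 m
M_R = s_u·L_a·R = 83·16.85·8.9 = 12449.9 kN·m/m
M_D = W·d = 1300·2.65 = 3445.0 kN·m/m
FS = M_R / M_D = 12449.9 / 3445.0 = 3.614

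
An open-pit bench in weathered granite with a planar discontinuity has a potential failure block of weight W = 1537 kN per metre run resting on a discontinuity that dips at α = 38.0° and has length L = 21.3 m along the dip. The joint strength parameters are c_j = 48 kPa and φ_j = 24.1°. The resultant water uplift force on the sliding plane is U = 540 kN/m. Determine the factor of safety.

Resolving the block weight along and normal to the plane and applying the Mohr–Coulomb strength on the joint:
N' = W cosα − U = 1537·cos38.0° − 540 = 671.2 kN/m
Driving force T = W sinα = 1537·sin38.0° = 946.3 kN/m
Resisting force R = c_j·L + N'·tanφ_j = 48·21.3 + 671.2·tan24.1° = 1022.4 + 300.2 = 1322.6 kN/m
FS = R / T = 1322.6 / 946.3 = 1.398

FS = 1.40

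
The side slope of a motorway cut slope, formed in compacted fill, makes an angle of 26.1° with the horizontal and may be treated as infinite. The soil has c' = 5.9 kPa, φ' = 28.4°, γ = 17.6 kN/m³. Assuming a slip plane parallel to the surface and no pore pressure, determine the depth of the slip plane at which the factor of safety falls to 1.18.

z = 11.12 m

Setting FS = 1.18 in FS = [c' + γz cos²β tanφ'] / [γz sinβ cosβ] and solving for z:
z = c' / [γ cosβ (FS·sinβ − cosβ·tanφ')]
  = 5.9 / [17.6·cos26.1°·(1.18·sin26.1° − cos26.1°·tan28.4°)]
  = 5.9 / [17.6·0.8980·(1.18·0.4399 − 0.8980·0.5407)]
  = 5.9 / 0.5305 = 11.121 m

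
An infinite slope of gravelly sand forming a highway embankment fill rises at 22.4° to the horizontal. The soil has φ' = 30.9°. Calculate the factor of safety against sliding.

For a dry cohesionless infinite slope the factor of safety is FS = tanφ' / tanβ.
FS = tan30.9° / tan22.4° = 0.5985 / 0.4122 = 1.452

FS = 1.45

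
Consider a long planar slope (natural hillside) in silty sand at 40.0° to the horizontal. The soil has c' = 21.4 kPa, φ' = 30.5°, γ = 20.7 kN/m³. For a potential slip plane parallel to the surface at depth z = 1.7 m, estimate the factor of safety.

FS = 1.94

For an infinite slope with a slip plane parallel to the surface (no pore pressure): FS = [c' + γz cos²β tanφ'] / [γz sinβ cosβ].
γz = 20.7·1.7 = 35.19 kN/m²
Numerator = 21.4 + 35.19·cos²40.0°·tan30.5° = 21.4 + 35.19·0.5868·0.5890 = 33.564 kPa
Denominator = 35.19·sin40.0°·cos40.0° = 35.19·0.6428·0.7660 = 17.328 kPa
FS = 33.564 / 17.328 = 1.937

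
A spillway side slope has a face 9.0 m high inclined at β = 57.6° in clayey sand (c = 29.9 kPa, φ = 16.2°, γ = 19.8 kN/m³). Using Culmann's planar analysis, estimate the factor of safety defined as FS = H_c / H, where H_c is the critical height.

H_c = (4c/γ) · sinβ cosφ / [1 − cos(β − φ)]
    = (4·29.9/19.8) · sin57.6°·cos16.2° / [1 − cos41.4°]
    = 6.040 · 0.8108 / 0.2499 = 19.60 m
FS = H_c / H = 19.60 / 9.0 = 2.178

FS = 2.18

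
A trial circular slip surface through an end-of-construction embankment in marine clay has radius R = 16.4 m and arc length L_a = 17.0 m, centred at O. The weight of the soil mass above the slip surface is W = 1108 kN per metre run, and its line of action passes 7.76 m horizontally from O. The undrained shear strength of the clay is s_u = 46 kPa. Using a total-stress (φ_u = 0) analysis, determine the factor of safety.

Taking moments about the centre O, the resisting moment is provided by the undrained shear strength acting along the arc:
M_R = s_u·L_a·R = 46·17.00·16.4 = 12824.8 kN·m/m
M_D = W·d = 1108·7.76 = 8598.1 kN·m/m
FS = M_R / M_D = 12824.8 / 8598.1 = 1.492

FS = 1.49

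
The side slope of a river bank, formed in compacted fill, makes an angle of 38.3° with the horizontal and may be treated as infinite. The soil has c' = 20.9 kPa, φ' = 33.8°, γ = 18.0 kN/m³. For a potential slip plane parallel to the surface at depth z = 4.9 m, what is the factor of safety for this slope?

FS = 1.33

For an infinite slope with a slip plane parallel to the surface (no pore pressure): FS = [c' + γz cos²β tanφ'] / [γz sinβ cosβ].
γz = 18.0·4.9 = 88.20 kN/m²
Numerator = 20.9 + 88.20·cos²38.3°·tan33.8° = 20.9 + 88.20·0.6159·0.6694 = 57.264 kPa
Denominator = 88.20·sin38.3°·cos38.3° = 88.20·0.6198·0.7848 = 42.899 kPa
FS = 57.264 / 42.899 = 1.335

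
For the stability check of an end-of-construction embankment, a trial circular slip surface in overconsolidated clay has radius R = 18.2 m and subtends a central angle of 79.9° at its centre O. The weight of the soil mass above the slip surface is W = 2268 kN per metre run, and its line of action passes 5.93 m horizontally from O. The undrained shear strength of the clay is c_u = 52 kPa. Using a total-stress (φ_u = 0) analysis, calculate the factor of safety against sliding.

Taking moments about the centre O, the resisting moment is provided by the undrained shear strength acting along the arc:
Arc length L_a = R·θ = 18.2·(79.9°·π/180) = 18.2·1.3945 = 25.38 m
M_R = c_u·L_a·R = 52·25.38·18.2 = 24019.8 kN·m/m
M_D = W·d = 2268·5.93 = 13449.2 kN·m/m
FS = M_R / M_D = 24019.8 / 13449.2 = 1.786

FS = 1.79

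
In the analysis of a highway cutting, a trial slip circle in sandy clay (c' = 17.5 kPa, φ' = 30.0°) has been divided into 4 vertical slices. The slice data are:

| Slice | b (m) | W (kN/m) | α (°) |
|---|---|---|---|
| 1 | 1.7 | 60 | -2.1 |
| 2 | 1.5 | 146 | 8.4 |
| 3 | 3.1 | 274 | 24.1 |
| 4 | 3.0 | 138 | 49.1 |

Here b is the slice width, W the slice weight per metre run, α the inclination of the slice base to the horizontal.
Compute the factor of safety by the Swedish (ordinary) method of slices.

FS = 2.17

Ordinary method of slices: FS = Σ[c'·Δl_i + (W_i cosα_i)·tanφ'] / Σ W_i sinα_i, with Δl_i = b_i / cosα_i.
Slice 1: Δl = 1.7/cos(-2.1°) = 1.701 m; N'_1 = 60·cos(-2.1°) = 60.0; c'Δl = 29.77; W sinα = -2.2
Slice 2: Δl = 1.5/cos8.4° = 1.516 m; N'_2 = 146·cos8.4° = 144.4; c'Δl = 26.53; W sinα = 21.3
Slice 3: Δl = 3.1/cos24.1° = 3.396 m; N'_3 = 274·cos24.1° = 250.1; c'Δl = 59.43; W sinα = 111.9
Slice 4: Δl = 3.0/cos49.1° = 4.582 m; N'_4 = 138·cos49.1° = 90.4; c'Δl = 80.18; W sinα = 104.3
Σc'Δl = 195.9 kN/m; ΣN' = 544.9 kN/m; ΣW sinα = 235.3 kN/m
Resisting = 195.9 + 544.9·tan30.0° = 195.9 + 314.6 = 510.5 kN/m
FS = 510.5 / 235.3 = 2.169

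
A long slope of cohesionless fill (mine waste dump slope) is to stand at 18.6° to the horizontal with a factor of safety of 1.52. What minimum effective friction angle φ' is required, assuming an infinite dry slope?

FS = tanφ'/tanβ ⇒ tanφ' = FS · tanβ = 1.52 · tan18.6° = 0.5115
φ' = arctan(0.5115) = 27.09°

φ' = 27.1°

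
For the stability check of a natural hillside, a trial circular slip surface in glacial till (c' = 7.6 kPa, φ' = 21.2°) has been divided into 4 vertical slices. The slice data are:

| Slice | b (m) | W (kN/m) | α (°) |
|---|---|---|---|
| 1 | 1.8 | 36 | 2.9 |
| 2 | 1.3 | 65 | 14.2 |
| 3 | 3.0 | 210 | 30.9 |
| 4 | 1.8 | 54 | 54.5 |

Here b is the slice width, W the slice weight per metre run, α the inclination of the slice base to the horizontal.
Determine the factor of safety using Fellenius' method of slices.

FS = 1.15

Ordinary method of slices: FS = Σ[c'·Δl_i + (W_i cosα_i)·tanφ'] / Σ W_i sinα_i, with Δl_i = b_i / cosα_i.
Slice 1: Δl = 1.8/cos2.9° = 1.802 m; N'_1 = 36·cos2.9° = 36.0; c'Δl = 13.70; W sinα = 1.8
Slice 2: Δl = 1.3/cos14.2° = 1.341 m; N'_2 = 65·cos14.2° = 63.0; c'Δl = 10.19; W sinα = 15.9
Slice 3: Δl = 3.0/cos30.9° = 3.496 m; N'_3 = 210·cos30.9° = 180.2; c'Δl = 26.57; W sinα = 107.8
Slice 4: Δl = 1.8/cos54.5° = 3.100 m; N'_4 = 54·cos54.5° = 31.4; c'Δl = 23.56; W sinα = 44.0
Σc'Δl = 74.0 kN/m; ΣN' = 310.5 kN/m; ΣW sinα = 169.6 kN/m
Resisting = 74.0 + 310.5·tan21.2° = 74.0 + 120.4 = 194.5 kN/m
FS = 194.5 / 169.6 = 1.147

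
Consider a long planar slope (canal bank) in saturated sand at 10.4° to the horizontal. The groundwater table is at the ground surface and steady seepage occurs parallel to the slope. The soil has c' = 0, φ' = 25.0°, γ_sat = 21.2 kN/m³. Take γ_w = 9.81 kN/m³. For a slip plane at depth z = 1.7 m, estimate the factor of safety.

With seepage parallel to the slope and the water table at the surface, the effective normal stress on the slip plane uses the buoyant unit weight γ' = γ_sat − γ_w while the driving shear stress uses γ_sat:
FS = [c' + γ' z cos²β tanφ'] / [γ_sat z sinβ cosβ]
(For c' = 0 this reduces to FS = (γ'/γ_sat)·tanφ'/tanβ.)
γ' = 21.2 − 9.81 = 11.39 kN/m³
Numerator = 0.0 + 11.39·1.7·cos²10.4°·tan25.0° = 0.0 + 11.39·1.7·0.9674·0.4663 = 8.735 kPa
Denominator = 21.2·1.7·sin10.4°·cos10.4° = 21.2·1.7·0.1805·0.9836 = 6.399 kPa
FS = 8.735 / 6.399 = 1.365

FS = 1.37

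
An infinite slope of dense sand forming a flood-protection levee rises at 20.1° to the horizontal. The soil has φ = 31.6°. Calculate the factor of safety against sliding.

For a dry cohesionless infinite slope the factor of safety is FS = tanφ / tanβ.
FS = tan31.6° / tan20.1° = 0.6152 / 0.3659 = 1.681

FS = 1.68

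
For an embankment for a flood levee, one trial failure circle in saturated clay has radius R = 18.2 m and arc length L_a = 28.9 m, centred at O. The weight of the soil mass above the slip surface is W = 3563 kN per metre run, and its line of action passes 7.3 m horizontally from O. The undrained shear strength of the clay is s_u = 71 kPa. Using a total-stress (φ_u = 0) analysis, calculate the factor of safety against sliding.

FS = 1.44

Taking moments about the centre O, the resisting moment is provided by the undrained shear strength acting along the arc:
M_R = s_u·L_a·R = 71·28.90·18.2 = 37344.6 kN·m/m
M_D = W·d = 3563·7.3 = 26009.9 kN·m/m
FS = M_R / M_D = 37344.6 / 26009.9 = 1.436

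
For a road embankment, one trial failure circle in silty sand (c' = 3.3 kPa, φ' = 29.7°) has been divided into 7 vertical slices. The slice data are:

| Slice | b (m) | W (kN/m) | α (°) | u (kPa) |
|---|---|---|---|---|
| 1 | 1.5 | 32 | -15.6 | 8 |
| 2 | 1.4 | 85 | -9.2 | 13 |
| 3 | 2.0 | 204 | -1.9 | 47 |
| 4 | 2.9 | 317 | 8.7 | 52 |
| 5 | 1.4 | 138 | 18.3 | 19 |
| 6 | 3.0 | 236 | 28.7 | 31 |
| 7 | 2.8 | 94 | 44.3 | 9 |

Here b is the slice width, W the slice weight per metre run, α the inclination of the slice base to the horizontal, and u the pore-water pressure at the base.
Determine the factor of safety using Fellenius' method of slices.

Ordinary method of slices: FS = Σ[c'·Δl_i + (W_i cosα_i − u_i·Δl_i)·tanφ'] / Σ W_i sinα_i, with Δl_i = b_i / cosα_i.
Slice 1: Δl = 1.5/cos(-15.6°) = 1.557 m; N'_1 = 32·cos(-15.6°) − 8·1.557 = 18.4; c'Δl = 5.14; W sinα = -8.6
Slice 2: Δl = 1.4/cos(-9.2°) = 1.418 m; N'_2 = 85·cos(-9.2°) − 13·1.418 = 65.5; c'Δl = 4.68; W sinα = -13.6
Slice 3: Δl = 2.0/cos(-1.9°) = 2.001 m; N'_3 = 204·cos(-1.9°) − 47·2.001 = 109.8; c'Δl = 6.60; W sinα = -6.8
Slice 4: Δl = 2.9/cos8.7° = 2.934 m; N'_4 = 317·cos8.7° − 52·2.934 = 160.8; c'Δl = 9.68; W sinα = 47.9
Slice 5: Δl = 1.4/cos18.3° = 1.475 m; N'_5 = 138·cos18.3° − 19·1.475 = 103.0; c'Δl = 4.87; W sinα = 43.3
Slice 6: Δl = 3.0/cos28.7° = 3.420 m; N'_6 = 236·cos28.7° − 31·3.420 = 101.0; c'Δl = 11.29; W sinα = 113.3
Slice 7: Δl = 2.8/cos44.3° = 3.912 m; N'_7 = 94·cos44.3° − 9·3.912 = 32.1; c'Δl = 12.91; W sinα = 65.7
Σc'Δl = 55.2 kN/m; ΣN' = 590.5 kN/m; ΣW sinα = 241.3 kN/m
Resisting = 55.2 + 590.5·tan29.7° = 55.2 + 336.8 = 392.0 kN/m
FS = 392.0 / 241.3 = 1.624

FS = 1.62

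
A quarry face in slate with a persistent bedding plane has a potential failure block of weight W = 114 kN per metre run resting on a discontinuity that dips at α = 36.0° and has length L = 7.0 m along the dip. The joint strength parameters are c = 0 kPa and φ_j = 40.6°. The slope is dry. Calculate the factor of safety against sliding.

FS = 1.18

Resolving the block weight along and normal to the plane and applying the Mohr–Coulomb strength on the joint:
N' = W cosα = 114·cos36.0° = 92.2 kN/m
Driving force T = W sinα = 114·sin36.0° = 67.0 kN/m
Resisting force R = c·L + N'·tanφ_j = 0·7.0 + 92.2·tan40.6° = 0.0 + 79.0 = 79.0 kN/m
FS = R / T = 79.0 / 67.0 = 1.180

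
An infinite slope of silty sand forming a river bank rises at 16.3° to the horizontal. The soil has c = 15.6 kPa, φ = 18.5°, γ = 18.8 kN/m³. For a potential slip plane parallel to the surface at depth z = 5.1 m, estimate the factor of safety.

FS = 1.75

For an infinite slope with a slip plane parallel to the surface (no pore pressure): FS = [c + γz cos²β tanφ] / [γz sinβ cosβ].
γz = 18.8·5.1 = 95.88 kN/m²
Numerator = 15.6 + 95.88·cos²16.3°·tan18.5° = 15.6 + 95.88·0.9212·0.3346 = 45.154 kPa
Denominator = 95.88·sin16.3°·cos16.3° = 95.88·0.2807·0.9598 = 25.829 kPa
FS = 45.154 / 25.829 = 1.748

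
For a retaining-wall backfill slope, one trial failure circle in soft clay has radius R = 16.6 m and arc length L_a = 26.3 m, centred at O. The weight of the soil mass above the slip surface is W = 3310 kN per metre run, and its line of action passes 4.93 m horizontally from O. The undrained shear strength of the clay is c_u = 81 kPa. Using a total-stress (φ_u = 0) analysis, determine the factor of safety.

Taking moments about the centre O, the resisting moment is provided by the undrained shear strength acting along the arc:
M_R = c_u·L_a·R = 81·26.30·16.6 = 35363.0 kN·m/m
M_D = W·d = 3310·4.93 = 16318.3 kN·m/m
FS = M_R / M_D = 35363.0 / 16318.3 = 2.167

FS = 2.17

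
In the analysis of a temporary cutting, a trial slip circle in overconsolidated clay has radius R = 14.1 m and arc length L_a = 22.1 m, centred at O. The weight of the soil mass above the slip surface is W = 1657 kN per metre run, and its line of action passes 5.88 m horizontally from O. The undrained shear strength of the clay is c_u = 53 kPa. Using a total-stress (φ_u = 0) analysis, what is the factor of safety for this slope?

FS = 1.70

Taking moments about the centre O, the resisting moment is provided by the undrained shear strength acting along the arc:
M_R = c_u·L_a·R = 53·22.10·14.1 = 16515.3 kN·m/m
M_D = W·d = 1657·5.88 = 9743.2 kN·m/m
FS = M_R / M_D = 16515.3 / 9743.2 = 1.695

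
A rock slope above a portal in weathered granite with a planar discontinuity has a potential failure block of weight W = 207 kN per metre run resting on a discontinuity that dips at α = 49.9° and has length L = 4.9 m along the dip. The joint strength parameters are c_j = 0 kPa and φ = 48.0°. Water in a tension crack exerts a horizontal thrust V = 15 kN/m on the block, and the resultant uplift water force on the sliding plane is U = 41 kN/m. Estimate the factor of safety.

FS = 0.53

Resolving the block weight along and normal to the plane and applying the Mohr–Coulomb strength on the joint:
N' = W cosα − U − V sinα = 207·cos49.9° − 41 − 15·sin49.9° = 80.9 kN/m
Driving force T = W sinα + V cosα = 207·sin49.9° + 15·cos49.9° = 168.0 kN/m
Resisting force R = c_j·L + N'·tanφ = 0·4.9 + 80.9·tan48.0° = 0.0 + 89.8 = 89.8 kN/m
FS = R / T = 89.8 / 168.0 = 0.535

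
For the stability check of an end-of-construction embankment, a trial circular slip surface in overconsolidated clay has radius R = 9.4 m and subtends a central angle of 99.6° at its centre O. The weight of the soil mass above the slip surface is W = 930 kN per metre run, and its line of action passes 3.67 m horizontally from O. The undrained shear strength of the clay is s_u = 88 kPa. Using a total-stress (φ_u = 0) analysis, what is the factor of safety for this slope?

FS = 3.96

Taking moments about the centre O, the resisting moment is provided by the undrained shear strength acting along the arc:
Arc length L_a = R·θ = 9.4·(99.6°·π/180) = 9.4·1.7383 = 16.34 m
M_R = s_u·L_a·R = 88·16.34·9.4 = 13516.8 kN·m/m
M_D = W·d = 930·3.67 = 3413.1 kN·m/m
FS = M_R / M_D = 13516.8 / 3413.1 = 3.960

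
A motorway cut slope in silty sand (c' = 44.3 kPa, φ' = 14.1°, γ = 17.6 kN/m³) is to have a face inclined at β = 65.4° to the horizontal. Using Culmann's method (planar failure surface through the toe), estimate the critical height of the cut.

H_c = 23.69 m

Culmann's analysis gives the critical failure plane at α_cr = (β + φ')/2 = (65.4 + 14.1)/2 = 39.8°, and the critical height
H_c = (4c'/γ) · sinβ cosφ' / [1 − cos(β − φ')]
    = (4·44.3/17.6) · sin65.4°·cos14.1° / [1 − cos(51.3°)]
    = 10.068 · 0.9092·0.9699 / [1 − 0.6252]
    = 10.068 · 0.8818 / 0.3748
    = 23.69 m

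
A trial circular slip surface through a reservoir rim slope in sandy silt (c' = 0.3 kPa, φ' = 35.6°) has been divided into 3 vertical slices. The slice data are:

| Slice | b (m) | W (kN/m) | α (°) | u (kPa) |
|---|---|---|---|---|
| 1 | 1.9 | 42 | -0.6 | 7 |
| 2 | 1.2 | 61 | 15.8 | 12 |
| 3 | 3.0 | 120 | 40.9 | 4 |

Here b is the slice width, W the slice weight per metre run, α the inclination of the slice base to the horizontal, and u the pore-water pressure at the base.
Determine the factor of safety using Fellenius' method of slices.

FS = 1.14

Ordinary method of slices: FS = Σ[c'·Δl_i + (W_i cosα_i − u_i·Δl_i)·tanφ'] / Σ W_i sinα_i, with Δl_i = b_i / cosα_i.
Slice 1: Δl = 1.9/cos(-0.6°) = 1.900 m; N'_1 = 42·cos(-0.6°) − 7·1.900 = 28.7; c'Δl = 0.57; W sinα = -0.4
Slice 2: Δl = 1.2/cos15.8° = 1.247 m; N'_2 = 61·cos15.8° − 12·1.247 = 43.7; c'Δl = 0.37; W sinα = 16.6
Slice 3: Δl = 3.0/cos40.9° = 3.969 m; N'_3 = 120·cos40.9° − 4·3.969 = 74.8; c'Δl = 1.19; W sinα = 78.6
Σc'Δl = 2.1 kN/m; ΣN' = 147.3 kN/m; ΣW sinα = 94.7 kN/m
Resisting = 2.1 + 147.3·tan35.6° = 2.1 + 105.4 = 107.6 kN/m
FS = 107.6 / 94.7 = 1.135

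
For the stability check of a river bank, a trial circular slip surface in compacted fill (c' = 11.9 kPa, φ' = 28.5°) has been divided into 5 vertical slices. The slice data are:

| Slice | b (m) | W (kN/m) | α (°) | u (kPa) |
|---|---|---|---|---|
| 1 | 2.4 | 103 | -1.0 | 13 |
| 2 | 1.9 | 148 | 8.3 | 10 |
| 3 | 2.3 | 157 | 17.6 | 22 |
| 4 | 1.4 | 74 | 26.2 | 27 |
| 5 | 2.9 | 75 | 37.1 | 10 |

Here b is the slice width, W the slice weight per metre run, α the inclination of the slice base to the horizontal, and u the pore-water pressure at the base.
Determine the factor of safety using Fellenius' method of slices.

FS = 2.27

Ordinary method of slices: FS = Σ[c'·Δl_i + (W_i cosα_i − u_i·Δl_i)·tanφ'] / Σ W_i sinα_i, with Δl_i = b_i / cosα_i.
Slice 1: Δl = 2.4/cos(-1.0°) = 2.400 m; N'_1 = 103·cos(-1.0°) − 13·2.400 = 71.8; c'Δl = 28.56; W sinα = -1.8
Slice 2: Δl = 1.9/cos8.3° = 1.920 m; N'_2 = 148·cos8.3° − 10·1.920 = 127.2; c'Δl = 22.85; W sinα = 21.4
Slice 3: Δl = 2.3/cos17.6° = 2.413 m; N'_3 = 157·cos17.6° − 22·2.413 = 96.6; c'Δl = 28.71; W sinα = 47.5
Slice 4: Δl = 1.4/cos26.2° = 1.560 m; N'_4 = 74·cos26.2° − 27·1.560 = 24.3; c'Δl = 18.57; W sinα = 32.7
Slice 5: Δl = 2.9/cos37.1° = 3.636 m; N'_5 = 75·cos37.1° − 10·3.636 = 23.5; c'Δl = 43.27; W sinα = 45.2
Σc'Δl = 142.0 kN/m; ΣN' = 343.3 kN/m; ΣW sinα = 145.0 kN/m
Resisting = 142.0 + 343.3·tan28.5° = 142.0 + 186.4 = 328.4 kN/m
FS = 328.4 / 145.0 = 2.265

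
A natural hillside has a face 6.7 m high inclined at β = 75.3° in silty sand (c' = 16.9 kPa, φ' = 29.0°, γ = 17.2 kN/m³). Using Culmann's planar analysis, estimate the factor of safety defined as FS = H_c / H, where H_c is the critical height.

H_c = (4c'/γ) · sinβ cosφ' / [1 − cos(β − φ')]
    = (4·16.9/17.2) · sin75.3°·cos29.0° / [1 − cos46.3°]
    = 3.930 · 0.8460 / 0.3091 = 10.76 m
FS = H_c / H = 10.76 / 6.7 = 1.605

FS = 1.61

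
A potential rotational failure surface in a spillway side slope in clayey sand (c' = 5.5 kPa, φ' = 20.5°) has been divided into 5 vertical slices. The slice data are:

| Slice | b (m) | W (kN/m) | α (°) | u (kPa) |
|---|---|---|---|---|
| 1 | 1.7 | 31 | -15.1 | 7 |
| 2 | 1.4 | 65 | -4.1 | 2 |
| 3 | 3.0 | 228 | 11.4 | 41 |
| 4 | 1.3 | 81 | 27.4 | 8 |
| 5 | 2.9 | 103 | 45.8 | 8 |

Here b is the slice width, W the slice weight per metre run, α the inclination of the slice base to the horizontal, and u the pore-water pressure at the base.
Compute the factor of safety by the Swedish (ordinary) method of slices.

Ordinary method of slices: FS = Σ[c'·Δl_i + (W_i cosα_i − u_i·Δl_i)·tanφ'] / Σ W_i sinα_i, with Δl_i = b_i / cosα_i.
Slice 1: Δl = 1.7/cos(-15.1°) = 1.761 m; N'_1 = 31·cos(-15.1°) − 7·1.761 = 17.6; c'Δl = 9.68; W sinα = -8.1
Slice 2: Δl = 1.4/cos(-4.1°) = 1.404 m; N'_2 = 65·cos(-4.1°) − 2·1.404 = 62.0; c'Δl = 7.72; W sinα = -4.6
Slice 3: Δl = 3.0/cos11.4° = 3.060 m; N'_3 = 228·cos11.4° − 41·3.060 = 98.0; c'Δl = 16.83; W sinα = 45.1
Slice 4: Δl = 1.3/cos27.4° = 1.464 m; N'_4 = 81·cos27.4° − 8·1.464 = 60.2; c'Δl = 8.05; W sinα = 37.3
Slice 5: Δl = 2.9/cos45.8° = 4.160 m; N'_5 = 103·cos45.8° − 8·4.160 = 38.5; c'Δl = 22.88; W sinα = 73.8
Σc'Δl = 65.2 kN/m; ΣN' = 276.4 kN/m; ΣW sinα = 143.5 kN/m
Resisting = 65.2 + 276.4·tan20.5° = 65.2 + 103.3 = 168.5 kN/m
FS = 168.5 / 143.5 = 1.175

FS = 1.17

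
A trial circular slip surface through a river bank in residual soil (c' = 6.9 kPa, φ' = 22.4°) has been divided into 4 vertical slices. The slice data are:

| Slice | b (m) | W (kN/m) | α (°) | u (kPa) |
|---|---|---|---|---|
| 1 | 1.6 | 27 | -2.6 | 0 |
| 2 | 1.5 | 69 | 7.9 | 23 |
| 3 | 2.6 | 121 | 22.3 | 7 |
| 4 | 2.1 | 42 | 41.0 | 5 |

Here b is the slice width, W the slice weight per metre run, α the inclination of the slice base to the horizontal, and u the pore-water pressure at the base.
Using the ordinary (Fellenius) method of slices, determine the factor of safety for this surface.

FS = 1.60

Ordinary method of slices: FS = Σ[c'·Δl_i + (W_i cosα_i − u_i·Δl_i)·tanφ'] / Σ W_i sinα_i, with Δl_i = b_i / cosα_i.
Slice 1: Δl = 1.6/cos(-2.6°) = 1.602 m; N'_1 = 27·cos(-2.6°) − 0·1.602 = 27.0; c'Δl = 11.05; W sinα = -1.2
Slice 2: Δl = 1.5/cos7.9° = 1.514 m; N'_2 = 69·cos7.9° − 23·1.514 = 33.5; c'Δl = 10.45; W sinα = 9.5
Slice 3: Δl = 2.6/cos22.3° = 2.810 m; N'_3 = 121·cos22.3° − 7·2.810 = 92.3; c'Δl = 19.39; W sinα = 45.9
Slice 4: Δl = 2.1/cos41.0° = 2.783 m; N'_4 = 42·cos41.0° − 5·2.783 = 17.8; c'Δl = 19.20; W sinα = 27.6
Σc'Δl = 60.1 kN/m; ΣN' = 170.6 kN/m; ΣW sinα = 81.7 kN/m
Resisting = 60.1 + 170.6·tan22.4° = 60.1 + 70.3 = 130.4 kN/m
FS = 130.4 / 81.7 = 1.595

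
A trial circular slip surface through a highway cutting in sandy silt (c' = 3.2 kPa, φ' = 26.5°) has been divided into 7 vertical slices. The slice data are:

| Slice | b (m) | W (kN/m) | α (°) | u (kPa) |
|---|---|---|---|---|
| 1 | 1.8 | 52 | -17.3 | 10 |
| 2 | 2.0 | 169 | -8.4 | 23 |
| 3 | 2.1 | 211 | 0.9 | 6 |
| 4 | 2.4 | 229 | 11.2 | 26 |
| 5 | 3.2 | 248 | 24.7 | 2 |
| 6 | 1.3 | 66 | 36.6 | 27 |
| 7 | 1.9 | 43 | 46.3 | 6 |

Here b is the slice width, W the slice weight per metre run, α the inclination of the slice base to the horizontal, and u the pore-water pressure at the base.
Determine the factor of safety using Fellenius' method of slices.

FS = 2.35

Ordinary method of slices: FS = Σ[c'·Δl_i + (W_i cosα_i − u_i·Δl_i)·tanφ'] / Σ W_i sinα_i, with Δl_i = b_i / cosα_i.
Slice 1: Δl = 1.8/cos(-17.3°) = 1.885 m; N'_1 = 52·cos(-17.3°) − 10·1.885 = 30.8; c'Δl = 6.03; W sinα = -15.5
Slice 2: Δl = 2.0/cos(-8.4°) = 2.022 m; N'_2 = 169·cos(-8.4°) − 23·2.022 = 120.7; c'Δl = 6.47; W sinα = -24.7
Slice 3: Δl = 2.1/cos0.9° = 2.100 m; N'_3 = 211·cos0.9° − 6·2.100 = 198.4; c'Δl = 6.72; W sinα = 3.3
Slice 4: Δl = 2.4/cos11.2° = 2.447 m; N'_4 = 229·cos11.2° − 26·2.447 = 161.0; c'Δl = 7.83; W sinα = 44.5
Slice 5: Δl = 3.2/cos24.7° = 3.522 m; N'_5 = 248·cos24.7° − 2·3.522 = 218.3; c'Δl = 11.27; W sinα = 103.6
Slice 6: Δl = 1.3/cos36.6° = 1.619 m; N'_6 = 66·cos36.6° − 27·1.619 = 9.3; c'Δl = 5.18; W sinα = 39.4
Slice 7: Δl = 1.9/cos46.3° = 2.750 m; N'_7 = 43·cos46.3° − 6·2.750 = 13.2; c'Δl = 8.80; W sinα = 31.1
Σc'Δl = 52.3 kN/m; ΣN' = 751.6 kN/m; ΣW sinα = 181.7 kN/m
Resisting = 52.3 + 751.6·tan26.5° = 52.3 + 374.7 = 427.0 kN/m
FS = 427.0 / 181.7 = 2.350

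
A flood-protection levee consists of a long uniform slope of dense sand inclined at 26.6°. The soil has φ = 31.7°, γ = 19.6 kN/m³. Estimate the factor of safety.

FS = 1.23

For a dry cohesionless infinite slope the factor of safety is FS = tanφ / tanβ.
FS = tan31.7° / tan26.6° = 0.6176 / 0.5008 = 1.233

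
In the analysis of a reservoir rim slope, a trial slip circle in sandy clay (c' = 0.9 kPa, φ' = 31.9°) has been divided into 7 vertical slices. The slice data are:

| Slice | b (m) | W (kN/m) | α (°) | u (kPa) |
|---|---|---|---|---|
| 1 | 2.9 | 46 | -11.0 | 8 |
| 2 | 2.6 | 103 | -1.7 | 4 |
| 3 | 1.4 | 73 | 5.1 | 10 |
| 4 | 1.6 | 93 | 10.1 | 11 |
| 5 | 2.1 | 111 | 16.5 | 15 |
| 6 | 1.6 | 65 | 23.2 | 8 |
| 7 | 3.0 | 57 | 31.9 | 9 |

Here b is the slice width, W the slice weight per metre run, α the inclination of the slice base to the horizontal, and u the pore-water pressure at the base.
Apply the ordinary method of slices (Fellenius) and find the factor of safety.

FS = 2.57

Ordinary method of slices: FS = Σ[c'·Δl_i + (W_i cosα_i − u_i·Δl_i)·tanφ'] / Σ W_i sinα_i, with Δl_i = b_i / cosα_i.
Slice 1: Δl = 2.9/cos(-11.0°) = 2.954 m; N'_1 = 46·cos(-11.0°) − 8·2.954 = 21.5; c'Δl = 2.66; W sinα = -8.8
Slice 2: Δl = 2.6/cos(-1.7°) = 2.601 m; N'_2 = 103·cos(-1.7°) − 4·2.601 = 92.6; c'Δl = 2.34; W sinα = -3.1
Slice 3: Δl = 1.4/cos5.1° = 1.406 m; N'_3 = 73·cos5.1° − 10·1.406 = 58.7; c'Δl = 1.27; W sinα = 6.5
Slice 4: Δl = 1.6/cos10.1° = 1.625 m; N'_4 = 93·cos10.1° − 11·1.625 = 73.7; c'Δl = 1.46; W sinα = 16.3
Slice 5: Δl = 2.1/cos16.5° = 2.190 m; N'_5 = 111·cos16.5° − 15·2.190 = 73.6; c'Δl = 1.97; W sinα = 31.5
Slice 6: Δl = 1.6/cos23.2° = 1.741 m; N'_6 = 65·cos23.2° − 8·1.741 = 45.8; c'Δl = 1.57; W sinα = 25.6
Slice 7: Δl = 3.0/cos31.9° = 3.534 m; N'_7 = 57·cos31.9° − 9·3.534 = 16.6; c'Δl = 3.18; W sinα = 30.1
Σc'Δl = 14.4 kN/m; ΣN' = 382.4 kN/m; ΣW sinα = 98.2 kN/m
Resisting = 14.4 + 382.4·tan31.9° = 14.4 + 238.0 = 252.5 kN/m
FS = 252.5 / 98.2 = 2.570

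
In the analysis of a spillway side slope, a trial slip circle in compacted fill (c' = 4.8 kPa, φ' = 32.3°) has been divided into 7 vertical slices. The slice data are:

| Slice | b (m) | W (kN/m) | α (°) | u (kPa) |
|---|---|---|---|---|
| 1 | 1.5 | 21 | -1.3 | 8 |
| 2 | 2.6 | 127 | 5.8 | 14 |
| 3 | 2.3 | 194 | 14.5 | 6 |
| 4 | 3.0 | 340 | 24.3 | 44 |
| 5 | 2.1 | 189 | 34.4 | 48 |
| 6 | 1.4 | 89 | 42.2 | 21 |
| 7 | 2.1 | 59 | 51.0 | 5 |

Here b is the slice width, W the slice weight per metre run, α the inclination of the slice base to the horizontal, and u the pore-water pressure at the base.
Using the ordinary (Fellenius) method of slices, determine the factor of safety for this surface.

FS = 1.00

Ordinary method of slices: FS = Σ[c'·Δl_i + (W_i cosα_i − u_i·Δl_i)·tanφ'] / Σ W_i sinα_i, with Δl_i = b_i / cosα_i.
Slice 1: Δl = 1.5/cos(-1.3°) = 1.500 m; N'_1 = 21·cos(-1.3°) − 8·1.500 = 9.0; c'Δl = 7.20; W sinα = -0.5
Slice 2: Δl = 2.6/cos5.8° = 2.613 m; N'_2 = 127·cos5.8° − 14·2.613 = 89.8; c'Δl = 12.54; W sinα = 12.8
Slice 3: Δl = 2.3/cos14.5° = 2.376 m; N'_3 = 194·cos14.5° − 6·2.376 = 173.6; c'Δl = 11.40; W sinα = 48.6
Slice 4: Δl = 3.0/cos24.3° = 3.292 m; N'_4 = 340·cos24.3° − 44·3.292 = 165.0; c'Δl = 15.80; W sinα = 139.9
Slice 5: Δl = 2.1/cos34.4° = 2.545 m; N'_5 = 189·cos34.4° − 48·2.545 = 33.8; c'Δl = 12.22; W sinα = 106.8
Slice 6: Δl = 1.4/cos42.2° = 1.890 m; N'_6 = 89·cos42.2° − 21·1.890 = 26.2; c'Δl = 9.07; W sinα = 59.8
Slice 7: Δl = 2.1/cos51.0° = 3.337 m; N'_7 = 59·cos51.0° − 5·3.337 = 20.4; c'Δl = 16.02; W sinα = 45.9
Σc'Δl = 84.3 kN/m; ΣN' = 517.8 kN/m; ΣW sinα = 413.3 kN/m
Resisting = 84.3 + 517.8·tan32.3° = 84.3 + 327.4 = 411.6 kN/m
FS = 411.6 / 413.3 = 0.996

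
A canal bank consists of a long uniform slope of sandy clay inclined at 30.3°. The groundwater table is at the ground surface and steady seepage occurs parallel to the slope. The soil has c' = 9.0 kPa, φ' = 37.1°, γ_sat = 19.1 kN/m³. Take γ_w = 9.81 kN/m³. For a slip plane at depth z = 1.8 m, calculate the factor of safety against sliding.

With seepage parallel to the slope and the water table at the surface, the effective normal stress on the slip plane uses the buoyant unit weight γ' = γ_sat − γ_w while the driving shear stress uses γ_sat:
FS = [c' + γ' z cos²β tanφ'] / [γ_sat z sinβ cosβ]
γ' = 19.1 − 9.81 = 9.29 kN/m³
Numerator = 9.0 + 9.29·1.8·cos²30.3°·tan37.1° = 9.0 + 9.29·1.8·0.7455·0.7563 = 18.428 kPa
Denominator = 19.1·1.8·sin30.3°·cos30.3° = 19.1·1.8·0.5045·0.8634 = 14.976 kPa
FS = 18.428 / 14.976 = 1.230

FS = 1.23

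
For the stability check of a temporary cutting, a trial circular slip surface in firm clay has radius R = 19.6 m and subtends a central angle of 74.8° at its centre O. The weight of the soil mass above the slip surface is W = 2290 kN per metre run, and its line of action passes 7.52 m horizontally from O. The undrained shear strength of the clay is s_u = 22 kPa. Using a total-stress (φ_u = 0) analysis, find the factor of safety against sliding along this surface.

Taking moments about the centre O, the resisting moment is provided by the undrained shear strength acting along the arc:
Arc length L_a = R·θ = 19.6·(74.8°·π/180) = 19.6·1.3055 = 25.59 m
M_R = s_u·L_a·R = 22·25.59·19.6 = 11033.5 kN·m/m
M_D = W·d = 2290·7.52 = 17220.8 kN·m/m
FS = M_R / M_D = 11033.5 / 17220.8 = 0.641

FS = 0.64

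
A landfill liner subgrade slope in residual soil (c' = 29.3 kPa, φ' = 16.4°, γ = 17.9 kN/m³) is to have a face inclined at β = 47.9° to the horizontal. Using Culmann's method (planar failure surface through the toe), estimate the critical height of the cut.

Culmann's analysis gives the critical failure plane at α_cr = (β + φ')/2 = (47.9 + 16.4)/2 = 32.1°, and the critical height
H_c = (4c'/γ) · sinβ cosφ' / [1 − cos(β − φ')]
    = (4·29.3/17.9) · sin47.9°·cos16.4° / [1 − cos(31.5°)]
    = 6.547 · 0.7420·0.9593 / [1 − 0.8526]
    = 6.547 · 0.7118 / 0.1474
    = 31.63 m

H_c = 31.63 m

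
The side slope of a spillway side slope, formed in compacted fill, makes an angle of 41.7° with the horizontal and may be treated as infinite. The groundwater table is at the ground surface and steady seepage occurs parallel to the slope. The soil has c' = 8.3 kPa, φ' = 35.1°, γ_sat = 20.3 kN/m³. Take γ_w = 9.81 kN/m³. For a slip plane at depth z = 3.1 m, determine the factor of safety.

FS = 0.67

With seepage parallel to the slope and the water table at the surface, the effective normal stress on the slip plane uses the buoyant unit weight γ' = γ_sat − γ_w while the driving shear stress uses γ_sat:
FS = [c' + γ' z cos²β tanφ'] / [γ_sat z sinβ cosβ]
γ' = 20.3 − 9.81 = 10.49 kN/m³
Numerator = 8.3 + 10.49·3.1·cos²41.7°·tan35.1° = 8.3 + 10.49·3.1·0.5575·0.7028 = 21.041 kPa
Denominator = 20.3·3.1·sin41.7°·cos41.7° = 20.3·3.1·0.6652·0.7466 = 31.256 kPa
FS = 21.041 / 31.256 = 0.673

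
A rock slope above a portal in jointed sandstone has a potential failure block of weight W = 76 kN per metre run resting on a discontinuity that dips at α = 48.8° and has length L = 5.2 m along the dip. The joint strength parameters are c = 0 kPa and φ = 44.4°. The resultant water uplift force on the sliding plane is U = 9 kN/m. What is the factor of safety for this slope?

Resolving the block weight along and normal to the plane and applying the Mohr–Coulomb strength on the joint:
N' = W cosα − U = 76·cos48.8° − 9 = 41.1 kN/m
Driving force T = W sinα = 76·sin48.8° = 57.2 kN/m
Resisting force R = c·L + N'·tanφ = 0·5.2 + 41.1·tan44.4° = 0.0 + 40.2 = 40.2 kN/m
FS = R / T = 40.2 / 57.2 = 0.703

FS = 0.70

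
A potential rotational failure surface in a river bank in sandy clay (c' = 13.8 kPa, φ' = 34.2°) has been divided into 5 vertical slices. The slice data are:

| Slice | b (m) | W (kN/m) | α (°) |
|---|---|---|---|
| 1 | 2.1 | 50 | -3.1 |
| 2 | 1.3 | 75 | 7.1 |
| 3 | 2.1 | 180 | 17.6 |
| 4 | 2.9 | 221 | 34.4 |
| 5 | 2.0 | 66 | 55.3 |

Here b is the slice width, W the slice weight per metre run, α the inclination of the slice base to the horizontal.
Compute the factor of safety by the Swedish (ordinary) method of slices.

Ordinary method of slices: FS = Σ[c'·Δl_i + (W_i cosα_i)·tanφ'] / Σ W_i sinα_i, with Δl_i = b_i / cosα_i.
Slice 1: Δl = 2.1/cos(-3.1°) = 2.103 m; N'_1 = 50·cos(-3.1°) = 49.9; c'Δl = 29.02; W sinα = -2.7
Slice 2: Δl = 1.3/cos7.1° = 1.310 m; N'_2 = 75·cos7.1° = 74.4; c'Δl = 18.08; W sinα = 9.3
Slice 3: Δl = 2.1/cos17.6° = 2.203 m; N'_3 = 180·cos17.6° = 171.6; c'Δl = 30.40; W sinα = 54.4
Slice 4: Δl = 2.9/cos34.4° = 3.515 m; N'_4 = 221·cos34.4° = 182.4; c'Δl = 48.50; W sinα = 124.9
Slice 5: Δl = 2.0/cos55.3° = 3.513 m; N'_5 = 66·cos55.3° = 37.6; c'Δl = 48.48; W sinα = 54.3
Σc'Δl = 174.5 kN/m; ΣN' = 515.8 kN/m; ΣW sinα = 240.1 kN/m
Resisting = 174.5 + 515.8·tan34.2° = 174.5 + 350.6 = 525.1 kN/m
FS = 525.1 / 240.1 = 2.187

FS = 2.19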